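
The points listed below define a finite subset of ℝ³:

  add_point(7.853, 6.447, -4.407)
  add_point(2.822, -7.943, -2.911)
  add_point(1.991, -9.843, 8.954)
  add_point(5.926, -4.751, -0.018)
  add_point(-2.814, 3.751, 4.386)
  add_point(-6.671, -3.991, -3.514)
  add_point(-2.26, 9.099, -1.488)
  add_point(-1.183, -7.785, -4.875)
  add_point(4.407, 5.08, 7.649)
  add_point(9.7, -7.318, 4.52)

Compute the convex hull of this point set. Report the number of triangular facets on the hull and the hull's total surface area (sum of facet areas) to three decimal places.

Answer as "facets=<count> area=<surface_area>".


facets=14 area=791.425

Points on the hull: [0, 1, 2, 4, 5, 6, 7, 8, 9] (9 of 10).

Per-facet area ½‖(b−a)×(c−a)‖:
  f1: (p8, p2, p9) → 62.8921
  f2: (p0, p6, p5) → 75.7458
  f3: (p0, p8, p9) → 85.0682
  f4: (p0, p8, p6) → 59.8625
  f5: (p4, p6, p5) → 46.6195
  f6: (p4, p2, p5) → 84.8934
  f7: (p4, p8, p6) → 31.7360
  f8: (p4, p8, p2) → 58.6788
  f9: (p7, p0, p5) → 57.3620
  f10: (p7, p2, p5) → 48.7066
  f11: (p1, p0, p9) → 75.9796
  f12: (p1, p7, p0) → 33.3581
  f13: (p1, p2, p9) → 45.6262
  f14: (p1, p7, p2) → 24.8959
Σ area = 791.425

Check V−E+F: 9 − 21 + 14 = 2.


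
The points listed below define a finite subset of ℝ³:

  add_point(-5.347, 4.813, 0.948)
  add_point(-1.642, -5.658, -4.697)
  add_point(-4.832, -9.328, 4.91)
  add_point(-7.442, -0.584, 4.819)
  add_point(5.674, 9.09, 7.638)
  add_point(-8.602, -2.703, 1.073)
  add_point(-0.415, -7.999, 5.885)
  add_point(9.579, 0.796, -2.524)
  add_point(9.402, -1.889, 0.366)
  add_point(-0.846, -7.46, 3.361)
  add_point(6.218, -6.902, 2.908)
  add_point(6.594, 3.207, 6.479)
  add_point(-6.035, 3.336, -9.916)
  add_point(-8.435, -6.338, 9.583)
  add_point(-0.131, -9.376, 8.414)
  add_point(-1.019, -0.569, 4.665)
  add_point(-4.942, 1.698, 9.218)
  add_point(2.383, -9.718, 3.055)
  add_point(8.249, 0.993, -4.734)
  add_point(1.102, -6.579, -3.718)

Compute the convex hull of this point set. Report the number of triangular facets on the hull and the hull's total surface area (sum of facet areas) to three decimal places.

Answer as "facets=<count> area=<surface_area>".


Points on the hull: [0, 1, 2, 3, 4, 5, 7, 8, 10, 11, 12, 13, 14, 16, 17, 18, 19] (17 of 20).

Area of each hull facet:
  f1: (p2, p13, p5) → 27.1464
  f2: (p19, p10, p17) → 17.8581
  f3: (p19, p2, p17) → 28.2316
  f4: (p8, p4, p7) → 26.7391
  f5: (p14, p16, p4) → 77.4555
  f6: (p14, p16, p13) → 39.0298
  f7: (p14, p10, p17) → 13.2946
  f8: (p14, p2, p17) → 17.0327
  f9: (p14, p2, p13) → 19.3901
  f10: (p3, p13, p5) → 16.6438
  f11: (p3, p16, p13) → 20.7430
  f12: (p0, p12, p4) → 60.7680
  f13: (p0, p16, p4) → 55.4092
  f14: (p0, p3, p16) → 19.3261
  f15: (p0, p12, p5) → 44.5933
  f16: (p0, p3, p5) → 15.5180
  f17: (p18, p19, p12) → 70.0298
  f18: (p18, p4, p7) → 15.8832
  f19: (p18, p12, p4) → 115.2993
  f20: (p18, p8, p7) → 3.8638
  f21: (p18, p19, p10) → 41.6268
  f22: (p18, p8, p10) → 15.1975
  f23: (p1, p19, p12) → 11.6419
  f24: (p1, p19, p2) → 16.3262
  f25: (p1, p12, p5) → 51.9541
  f26: (p1, p2, p5) → 38.8193
  f27: (p11, p8, p4) → 16.1940
  f28: (p11, p8, p10) → 27.2533
  f29: (p11, p14, p4) → 28.8345
  f30: (p11, p14, p10) → 46.8310
Σ area = 998.934

Check V−E+F: 17 − 45 + 30 = 2.

facets=30 area=998.934


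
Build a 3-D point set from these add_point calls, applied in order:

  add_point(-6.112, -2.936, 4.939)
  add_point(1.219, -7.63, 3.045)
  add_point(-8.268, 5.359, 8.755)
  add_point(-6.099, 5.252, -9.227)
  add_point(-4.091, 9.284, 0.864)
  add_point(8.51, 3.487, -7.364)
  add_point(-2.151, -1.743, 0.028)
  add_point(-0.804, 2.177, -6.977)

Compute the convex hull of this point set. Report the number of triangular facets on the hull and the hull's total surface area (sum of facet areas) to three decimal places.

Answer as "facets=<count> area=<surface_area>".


7 of the 8 inputs are extreme points: [0, 1, 2, 3, 4, 5, 7].

Facet areas (half cross-product norm):
  f1: (p1, p5, p2) → 143.8788
  f2: (p4, p5, p2) → 62.7523
  f3: (p4, p3, p2) → 46.2198
  f4: (p4, p3, p5) → 79.3480
  f5: (p0, p1, p2) → 28.0409
  f6: (p0, p3, p2) → 76.4404
  f7: (p0, p3, p1) → 72.6549
  f8: (p7, p1, p5) → 66.6741
  f9: (p7, p3, p5) → 21.2018
  f10: (p7, p3, p1) → 33.6134
Σ area = 630.824

Check V−E+F: 7 − 15 + 10 = 2.

facets=10 area=630.824


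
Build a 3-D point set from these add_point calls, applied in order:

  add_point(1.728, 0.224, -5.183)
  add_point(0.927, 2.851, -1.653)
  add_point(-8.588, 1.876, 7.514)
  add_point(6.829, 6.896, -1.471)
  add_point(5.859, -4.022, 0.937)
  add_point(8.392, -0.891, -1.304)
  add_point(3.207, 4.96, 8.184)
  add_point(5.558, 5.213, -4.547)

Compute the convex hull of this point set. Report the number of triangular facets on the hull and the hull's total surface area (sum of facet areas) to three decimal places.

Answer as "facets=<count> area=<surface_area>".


Hull vertices (7/8): indices [0, 2, 3, 4, 5, 6, 7].

Area of each hull facet:
  f1: (p6, p3, p2) → 60.4753
  f2: (p6, p3, p5) → 41.3090
  f3: (p4, p6, p2) → 72.2909
  f4: (p4, p6, p5) → 27.1660
  f5: (p4, p0, p2) → 68.6040
  f6: (p4, p0, p5) → 17.7994
  f7: (p7, p3, p5) → 13.8324
  f8: (p7, p0, p5) → 21.9246
  f9: (p7, p3, p2) → 34.5666
  f10: (p7, p0, p2) → 50.6624
Σ area = 408.631

Euler characteristic 7−15+10 = 2 ✓

facets=10 area=408.631


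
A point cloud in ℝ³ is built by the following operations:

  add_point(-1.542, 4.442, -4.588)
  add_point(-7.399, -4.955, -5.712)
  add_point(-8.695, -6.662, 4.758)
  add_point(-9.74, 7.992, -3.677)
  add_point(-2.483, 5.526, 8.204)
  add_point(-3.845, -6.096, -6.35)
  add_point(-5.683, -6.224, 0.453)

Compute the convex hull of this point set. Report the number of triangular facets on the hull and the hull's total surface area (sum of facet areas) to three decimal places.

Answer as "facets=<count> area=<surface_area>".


Points on the hull: [0, 1, 2, 3, 4, 5, 6] (7 of 7).

Facet areas (half cross-product norm):
  f1: (p4, p0, p3) → 56.6186
  f2: (p4, p2, p3) → 95.7219
  f3: (p5, p0, p3) → 48.0302
  f4: (p5, p4, p0) → 68.5250
  f5: (p1, p2, p3) → 71.1320
  f6: (p1, p5, p3) → 22.0611
  f7: (p1, p5, p2) → 19.6889
  f8: (p6, p4, p2) → 36.9020
  f9: (p6, p5, p2) → 6.4086
  f10: (p6, p5, p4) → 45.5392
Σ area = 470.628

Check V−E+F: 7 − 15 + 10 = 2.

facets=10 area=470.628


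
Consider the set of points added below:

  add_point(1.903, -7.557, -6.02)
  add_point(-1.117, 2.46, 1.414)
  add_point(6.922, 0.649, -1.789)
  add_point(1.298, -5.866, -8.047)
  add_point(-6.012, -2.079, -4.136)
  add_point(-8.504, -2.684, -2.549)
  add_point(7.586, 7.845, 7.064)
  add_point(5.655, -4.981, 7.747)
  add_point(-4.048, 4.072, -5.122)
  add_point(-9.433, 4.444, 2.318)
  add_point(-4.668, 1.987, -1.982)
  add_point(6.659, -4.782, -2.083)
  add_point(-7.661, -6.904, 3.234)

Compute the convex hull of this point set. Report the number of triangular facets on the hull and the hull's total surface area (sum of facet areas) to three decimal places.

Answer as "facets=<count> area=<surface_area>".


facets=18 area=795.241

Points on the hull: [0, 2, 3, 4, 5, 6, 7, 8, 9, 11, 12] (11 of 13).

Area of each hull facet:
  f1: (p7, p6, p9) → 110.9622
  f2: (p12, p7, p9) → 81.7002
  f3: (p12, p7, p0) → 84.6158
  f4: (p8, p6, p9) → 77.9740
  f5: (p11, p7, p6) → 63.9387
  f6: (p11, p7, p0) → 28.9904
  f7: (p3, p11, p0) → 8.6320
  f8: (p3, p4, p8) → 29.6583
  f9: (p2, p11, p6) → 23.0232
  f10: (p2, p3, p11) → 21.5627
  f11: (p2, p8, p6) → 68.0984
  f12: (p2, p3, p8) → 56.0835
  f13: (p5, p3, p4) → 8.1500
  f14: (p5, p12, p9) → 31.2587
  f15: (p5, p12, p0) → 43.0171
  f16: (p5, p3, p0) → 15.8161
  f17: (p5, p8, p9) → 33.3279
  f18: (p5, p4, p8) → 8.4317
Σ area = 795.241

Euler characteristic 11−27+18 = 2 ✓


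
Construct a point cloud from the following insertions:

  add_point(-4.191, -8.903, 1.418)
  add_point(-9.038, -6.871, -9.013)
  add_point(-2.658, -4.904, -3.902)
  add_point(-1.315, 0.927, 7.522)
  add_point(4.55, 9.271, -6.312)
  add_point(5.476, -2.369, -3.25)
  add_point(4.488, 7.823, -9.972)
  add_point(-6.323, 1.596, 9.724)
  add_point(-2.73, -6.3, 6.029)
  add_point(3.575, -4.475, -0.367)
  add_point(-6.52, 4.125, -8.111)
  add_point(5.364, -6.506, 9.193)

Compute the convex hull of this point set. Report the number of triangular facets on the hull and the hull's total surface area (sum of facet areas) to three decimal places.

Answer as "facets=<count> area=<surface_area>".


facets=18 area=924.990

Hull vertices (11/12): indices [0, 1, 3, 4, 5, 6, 7, 8, 9, 10, 11].

Per-facet area ½‖(b−a)×(c−a)‖:
  f1: (p11, p4, p5) → 66.3999
  f2: (p6, p5, p1) → 99.4721
  f3: (p6, p4, p5) → 23.5950
  f4: (p10, p7, p1) → 101.7769
  f5: (p10, p7, p4) → 110.6356
  f6: (p10, p6, p1) → 57.5850
  f7: (p10, p6, p4) → 23.1449
  f8: (p9, p5, p1) → 31.2368
  f9: (p9, p11, p5) → 14.1986
  f10: (p0, p7, p1) → 74.2440
  f11: (p0, p9, p1) → 53.0030
  f12: (p0, p9, p11) → 44.8776
  f13: (p3, p7, p4) → 38.8262
  f14: (p3, p11, p4) → 83.9795
  f15: (p3, p11, p7) → 21.8586
  f16: (p8, p11, p7) → 39.8651
  f17: (p8, p0, p7) → 20.2272
  f18: (p8, p0, p11) → 20.0640
Σ area = 924.990

Euler characteristic 11−27+18 = 2 ✓


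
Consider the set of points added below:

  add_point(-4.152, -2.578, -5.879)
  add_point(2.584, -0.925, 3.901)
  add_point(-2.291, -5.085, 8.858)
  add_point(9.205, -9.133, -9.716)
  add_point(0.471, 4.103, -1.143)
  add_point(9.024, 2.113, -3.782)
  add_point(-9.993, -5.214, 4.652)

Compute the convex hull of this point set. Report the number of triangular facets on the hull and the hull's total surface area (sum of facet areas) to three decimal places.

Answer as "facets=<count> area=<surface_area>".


Hull vertices (7/7): indices [0, 1, 2, 3, 4, 5, 6].

Per-facet area ½‖(b−a)×(c−a)‖:
  f1: (p2, p3, p6) → 97.3630
  f2: (p2, p4, p6) → 60.0212
  f3: (p0, p3, p6) → 80.0764
  f4: (p0, p4, p6) → 57.9051
  f5: (p5, p2, p3) → 117.1599
  f6: (p5, p0, p3) → 84.2608
  f7: (p5, p0, p4) → 42.5638
  f8: (p1, p2, p4) → 24.2589
  f9: (p1, p5, p4) → 33.2491
  f10: (p1, p5, p2) → 10.7214
Σ area = 607.580

Check V−E+F: 7 − 15 + 10 = 2.

facets=10 area=607.580


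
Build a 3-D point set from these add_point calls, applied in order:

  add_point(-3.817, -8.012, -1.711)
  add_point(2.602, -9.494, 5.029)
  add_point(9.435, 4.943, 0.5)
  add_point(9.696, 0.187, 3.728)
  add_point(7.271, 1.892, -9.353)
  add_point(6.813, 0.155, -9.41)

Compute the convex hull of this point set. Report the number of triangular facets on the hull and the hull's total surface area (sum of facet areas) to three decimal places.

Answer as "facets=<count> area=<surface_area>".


facets=8 area=395.818

6 of the 6 inputs are extreme points: [0, 1, 2, 3, 4, 5].

Triangle areas on the boundary:
  f1: (p5, p1, p0) → 72.8170
  f2: (p5, p1, p3) → 81.1690
  f3: (p4, p5, p0) → 10.3123
  f4: (p4, p5, p3) → 12.0404
  f5: (p2, p1, p0) → 78.1320
  f6: (p2, p1, p3) → 24.9169
  f7: (p2, p4, p0) → 87.4542
  f8: (p2, p4, p3) → 28.9758
Σ area = 395.818

Euler characteristic 6−12+8 = 2 ✓


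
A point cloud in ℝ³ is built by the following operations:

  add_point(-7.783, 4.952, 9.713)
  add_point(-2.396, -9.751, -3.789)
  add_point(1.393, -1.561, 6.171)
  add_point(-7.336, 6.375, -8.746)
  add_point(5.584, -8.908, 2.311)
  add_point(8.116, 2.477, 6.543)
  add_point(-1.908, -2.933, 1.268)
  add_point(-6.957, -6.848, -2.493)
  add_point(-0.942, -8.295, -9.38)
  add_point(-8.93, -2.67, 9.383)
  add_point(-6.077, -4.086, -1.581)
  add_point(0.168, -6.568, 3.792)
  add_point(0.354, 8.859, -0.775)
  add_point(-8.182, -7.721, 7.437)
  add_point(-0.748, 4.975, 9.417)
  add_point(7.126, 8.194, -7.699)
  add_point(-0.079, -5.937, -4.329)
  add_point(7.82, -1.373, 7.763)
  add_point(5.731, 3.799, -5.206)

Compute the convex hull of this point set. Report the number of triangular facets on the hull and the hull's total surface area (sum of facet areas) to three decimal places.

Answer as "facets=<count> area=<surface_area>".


facets=22 area=1238.983

13 of the 19 inputs are extreme points: [0, 1, 3, 4, 5, 7, 8, 9, 12, 13, 14, 15, 17].

Facet areas (half cross-product norm):
  f1: (p0, p3, p9) → 71.3880
  f2: (p0, p3, p12) → 78.3293
  f3: (p7, p3, p9) → 92.7795
  f4: (p13, p4, p1) → 63.3390
  f5: (p13, p7, p9) → 26.2736
  f6: (p13, p7, p1) → 26.7595
  f7: (p13, p17, p9) → 45.8872
  f8: (p13, p17, p4) → 70.4191
  f9: (p8, p4, p1) → 28.0782
  f10: (p8, p7, p1) → 15.8426
  f11: (p8, p7, p3) → 66.8579
  f12: (p14, p12, p5) → 50.8011
  f13: (p14, p0, p12) → 38.2112
  f14: (p14, p17, p5) → 19.4554
  f15: (p14, p0, p9) → 26.8541
  f16: (p14, p17, p9) → 59.4520
  f17: (p15, p3, p12) → 55.0454
  f18: (p15, p8, p3) → 112.3996
  f19: (p15, p12, p5) → 60.2619
  f20: (p15, p8, p4) → 119.5571
  f21: (p15, p17, p5) → 24.2384
  f22: (p15, p17, p4) → 86.7535
Σ area = 1238.983

Euler: V−E+F = 13−33+22 = 2.


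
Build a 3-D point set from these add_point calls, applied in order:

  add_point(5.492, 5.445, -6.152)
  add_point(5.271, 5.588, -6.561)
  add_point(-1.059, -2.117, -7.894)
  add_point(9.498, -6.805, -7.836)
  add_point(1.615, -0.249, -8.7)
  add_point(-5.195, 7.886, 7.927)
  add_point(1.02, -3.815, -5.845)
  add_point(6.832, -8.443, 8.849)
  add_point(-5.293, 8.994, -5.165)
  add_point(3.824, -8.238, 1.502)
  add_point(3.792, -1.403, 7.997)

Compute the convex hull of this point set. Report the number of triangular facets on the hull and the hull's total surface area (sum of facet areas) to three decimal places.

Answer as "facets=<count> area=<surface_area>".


facets=16 area=837.539

10 of the 11 inputs are extreme points: [0, 1, 2, 3, 4, 5, 7, 8, 9, 10].

Facet areas (half cross-product norm):
  f1: (p0, p7, p3) → 109.9282
  f2: (p2, p4, p8) → 20.1733
  f3: (p2, p4, p3) → 16.8003
  f4: (p5, p2, p8) → 79.3163
  f5: (p1, p4, p3) → 36.9078
  f6: (p1, p0, p3) → 3.0072
  f7: (p1, p4, p8) → 39.5632
  f8: (p1, p5, p8) → 73.1844
  f9: (p1, p5, p0) → 4.0631
  f10: (p10, p0, p7) → 54.4182
  f11: (p10, p5, p7) → 18.2865
  f12: (p10, p5, p0) → 99.1563
  f13: (p9, p5, p7) → 77.2159
  f14: (p9, p5, p2) → 112.3076
  f15: (p9, p7, p3) → 35.2590
  f16: (p9, p2, p3) → 57.9517
Σ area = 837.539

Euler characteristic 10−24+16 = 2 ✓


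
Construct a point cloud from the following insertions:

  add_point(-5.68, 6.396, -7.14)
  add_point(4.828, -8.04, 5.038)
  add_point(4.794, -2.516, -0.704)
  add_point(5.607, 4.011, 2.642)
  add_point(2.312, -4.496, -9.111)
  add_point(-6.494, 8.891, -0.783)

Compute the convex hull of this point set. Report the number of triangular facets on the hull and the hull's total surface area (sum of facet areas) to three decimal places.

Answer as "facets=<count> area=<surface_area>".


Points on the hull: [0, 1, 2, 3, 4, 5] (6 of 6).

Facet areas (half cross-product norm):
  f1: (p1, p3, p5) → 77.8892
  f2: (p0, p3, p5) → 46.3880
  f3: (p0, p4, p3) → 91.1747
  f4: (p0, p1, p5) → 72.4838
  f5: (p0, p4, p1) → 99.8571
  f6: (p2, p1, p3) → 28.1719
  f7: (p2, p4, p3) → 25.2133
  f8: (p2, p4, p1) → 30.5238
Σ area = 471.702

Euler: V−E+F = 6−12+8 = 2.

facets=8 area=471.702


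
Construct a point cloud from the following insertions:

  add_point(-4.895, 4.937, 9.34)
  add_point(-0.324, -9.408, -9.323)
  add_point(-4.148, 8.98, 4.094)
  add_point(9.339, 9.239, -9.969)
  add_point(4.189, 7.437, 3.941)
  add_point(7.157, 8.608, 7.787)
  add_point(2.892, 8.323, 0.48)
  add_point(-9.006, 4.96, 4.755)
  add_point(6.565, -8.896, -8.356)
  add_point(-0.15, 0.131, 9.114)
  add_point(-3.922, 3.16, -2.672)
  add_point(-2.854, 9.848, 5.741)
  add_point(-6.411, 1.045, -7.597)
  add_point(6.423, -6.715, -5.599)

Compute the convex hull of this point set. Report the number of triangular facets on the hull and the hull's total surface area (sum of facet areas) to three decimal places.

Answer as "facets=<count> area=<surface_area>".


facets=18 area=1100.836

11 of the 14 inputs are extreme points: [0, 1, 2, 3, 5, 7, 8, 9, 11, 12, 13].

Area of each hull facet:
  f1: (p12, p1, p7) → 70.6788
  f2: (p12, p1, p3) → 109.1946
  f3: (p11, p0, p7) → 19.3402
  f4: (p9, p1, p7) → 112.6404
  f5: (p9, p0, p7) → 18.6176
  f6: (p2, p12, p3) → 122.8576
  f7: (p2, p11, p3) → 21.9199
  f8: (p2, p12, p7) → 41.8165
  f9: (p2, p11, p7) → 5.7265
  f10: (p8, p9, p1) → 71.4076
  f11: (p8, p9, p13) → 12.3517
  f12: (p8, p1, p3) → 62.8144
  f13: (p5, p11, p0) → 32.8635
  f14: (p5, p9, p0) → 37.9691
  f15: (p5, p11, p3) → 91.8082
  f16: (p5, p9, p13) → 98.5449
  f17: (p5, p8, p3) → 163.2138
  f18: (p5, p8, p13) → 7.0708
Σ area = 1100.836

Check V−E+F: 11 − 27 + 18 = 2.


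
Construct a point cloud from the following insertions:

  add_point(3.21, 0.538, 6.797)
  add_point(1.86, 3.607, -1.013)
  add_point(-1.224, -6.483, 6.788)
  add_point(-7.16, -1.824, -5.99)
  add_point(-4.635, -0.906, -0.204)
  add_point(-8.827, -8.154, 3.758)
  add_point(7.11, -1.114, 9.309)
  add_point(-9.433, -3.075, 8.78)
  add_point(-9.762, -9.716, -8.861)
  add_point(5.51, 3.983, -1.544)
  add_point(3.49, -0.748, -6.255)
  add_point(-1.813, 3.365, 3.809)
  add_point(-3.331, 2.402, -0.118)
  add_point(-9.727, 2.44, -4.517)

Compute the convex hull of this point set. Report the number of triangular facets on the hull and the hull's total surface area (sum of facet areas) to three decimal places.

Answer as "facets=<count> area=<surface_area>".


facets=14 area=827.720

Extreme-point indices: [2, 5, 6, 7, 8, 9, 10, 11, 13] — 9 of 14 on the boundary.

Per-facet area ½‖(b−a)×(c−a)‖:
  f1: (p10, p6, p8) → 122.3518
  f2: (p10, p9, p6) → 39.3855
  f3: (p2, p6, p8) → 67.0284
  f4: (p2, p7, p6) → 40.7684
  f5: (p11, p9, p6) → 49.0985
  f6: (p11, p7, p6) → 63.2542
  f7: (p5, p7, p8) → 28.9334
  f8: (p5, p2, p8) → 47.5477
  f9: (p5, p2, p7) → 28.3762
  f10: (p13, p11, p9) → 51.9221
  f11: (p13, p10, p9) → 47.7741
  f12: (p13, p11, p7) → 63.0133
  f13: (p13, p10, p8) → 85.4485
  f14: (p13, p7, p8) → 92.8177
Σ area = 827.720

Euler characteristic 9−21+14 = 2 ✓


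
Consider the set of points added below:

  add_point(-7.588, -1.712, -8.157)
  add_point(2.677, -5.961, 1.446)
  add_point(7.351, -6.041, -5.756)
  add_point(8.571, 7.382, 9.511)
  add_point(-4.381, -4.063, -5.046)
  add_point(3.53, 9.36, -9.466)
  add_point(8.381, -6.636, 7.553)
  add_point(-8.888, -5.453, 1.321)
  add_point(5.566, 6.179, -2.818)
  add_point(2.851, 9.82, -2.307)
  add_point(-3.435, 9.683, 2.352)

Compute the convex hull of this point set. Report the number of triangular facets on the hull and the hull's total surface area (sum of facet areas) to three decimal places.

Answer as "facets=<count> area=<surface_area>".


facets=14 area=1064.350

Points on the hull: [0, 2, 3, 4, 5, 6, 7, 9, 10] (9 of 11).

Triangle areas on the boundary:
  f1: (p6, p3, p7) → 130.2081
  f2: (p2, p6, p7) → 111.9607
  f3: (p2, p6, p3) → 94.1472
  f4: (p2, p5, p3) → 149.1555
  f5: (p10, p3, p7) → 112.5977
  f6: (p0, p2, p5) → 109.7423
  f7: (p0, p10, p7) → 78.2848
  f8: (p0, p10, p5) → 98.3581
  f9: (p9, p5, p3) → 27.0340
  f10: (p9, p10, p3) → 51.3389
  f11: (p9, p10, p5) → 21.0303
  f12: (p4, p2, p7) → 38.5114
  f13: (p4, p0, p7) → 19.5323
  f14: (p4, p0, p2) → 22.4488
Σ area = 1064.350

Euler characteristic 9−21+14 = 2 ✓


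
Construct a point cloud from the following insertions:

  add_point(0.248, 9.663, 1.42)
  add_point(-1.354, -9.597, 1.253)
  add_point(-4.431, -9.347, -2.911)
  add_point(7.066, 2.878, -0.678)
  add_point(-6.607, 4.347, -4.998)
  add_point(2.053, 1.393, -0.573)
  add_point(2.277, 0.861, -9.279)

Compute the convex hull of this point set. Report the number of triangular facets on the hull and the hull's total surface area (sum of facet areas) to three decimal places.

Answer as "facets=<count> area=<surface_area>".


facets=8 area=476.470

Extreme-point indices: [0, 1, 2, 3, 4, 6] — 6 of 7 on the boundary.

Facet areas (half cross-product norm):
  f1: (p6, p1, p3) → 72.2180
  f2: (p0, p1, p4) → 87.1771
  f3: (p0, p1, p3) → 73.7887
  f4: (p0, p6, p4) → 55.9407
  f5: (p0, p6, p3) → 49.4632
  f6: (p2, p1, p4) → 35.1040
  f7: (p2, p6, p4) → 67.3259
  f8: (p2, p6, p1) → 35.4524
Σ area = 476.470

Euler characteristic 6−12+8 = 2 ✓


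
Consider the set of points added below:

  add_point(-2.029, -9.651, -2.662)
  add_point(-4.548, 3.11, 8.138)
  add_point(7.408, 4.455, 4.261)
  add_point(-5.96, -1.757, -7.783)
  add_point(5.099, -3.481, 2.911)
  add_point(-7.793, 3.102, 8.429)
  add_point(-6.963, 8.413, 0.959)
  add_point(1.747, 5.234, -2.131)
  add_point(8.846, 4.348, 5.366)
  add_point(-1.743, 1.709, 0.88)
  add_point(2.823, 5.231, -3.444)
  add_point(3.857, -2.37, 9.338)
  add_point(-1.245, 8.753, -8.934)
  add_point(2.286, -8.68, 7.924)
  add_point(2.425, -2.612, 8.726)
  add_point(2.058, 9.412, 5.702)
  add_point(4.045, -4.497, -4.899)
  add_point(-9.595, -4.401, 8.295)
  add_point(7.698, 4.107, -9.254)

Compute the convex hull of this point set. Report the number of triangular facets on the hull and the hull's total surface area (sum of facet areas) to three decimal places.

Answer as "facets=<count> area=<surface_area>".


Hull vertices (13/19): indices [0, 3, 4, 5, 6, 8, 11, 12, 13, 15, 16, 17, 18].

Triangle areas on the boundary:
  f1: (p13, p0, p17) → 69.1796
  f2: (p5, p6, p17) → 29.2274
  f3: (p15, p18, p8) → 62.1494
  f4: (p15, p5, p6) → 45.7436
  f5: (p3, p0, p17) → 72.5895
  f6: (p3, p6, p17) → 95.7136
  f7: (p4, p18, p8) → 62.7126
  f8: (p4, p13, p8) → 29.0323
  f9: (p16, p13, p0) → 47.3141
  f10: (p16, p3, p0) → 39.7511
  f11: (p16, p3, p18) → 55.5140
  f12: (p16, p4, p18) → 39.5454
  f13: (p16, p4, p13) → 26.6358
  f14: (p11, p13, p8) → 21.2676
  f15: (p11, p15, p8) → 39.2487
  f16: (p11, p15, p5) → 67.0405
  f17: (p11, p13, p17) → 41.8013
  f18: (p11, p5, p17) → 48.7817
  f19: (p12, p15, p18) → 74.9270
  f20: (p12, p15, p6) → 58.4808
  f21: (p12, p3, p18) → 58.2776
  f22: (p12, p3, p6) → 62.7619
Σ area = 1147.696

Euler: V−E+F = 13−33+22 = 2.

facets=22 area=1147.696


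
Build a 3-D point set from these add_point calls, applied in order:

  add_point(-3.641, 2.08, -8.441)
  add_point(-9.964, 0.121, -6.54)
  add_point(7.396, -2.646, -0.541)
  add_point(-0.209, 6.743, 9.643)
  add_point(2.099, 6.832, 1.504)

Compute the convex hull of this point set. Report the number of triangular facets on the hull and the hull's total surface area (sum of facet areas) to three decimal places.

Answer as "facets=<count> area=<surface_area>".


facets=6 area=399.109

Extreme-point indices: [0, 1, 2, 3, 4] — 5 of 5 on the boundary.

Triangle areas on the boundary:
  f1: (p3, p2, p1) → 138.5278
  f2: (p3, p4, p1) → 64.9993
  f3: (p3, p4, p2) → 44.5877
  f4: (p0, p2, p1) → 43.9497
  f5: (p0, p4, p1) → 40.6578
  f6: (p0, p4, p2) → 66.3869
Σ area = 399.109

Euler: V−E+F = 5−9+6 = 2.


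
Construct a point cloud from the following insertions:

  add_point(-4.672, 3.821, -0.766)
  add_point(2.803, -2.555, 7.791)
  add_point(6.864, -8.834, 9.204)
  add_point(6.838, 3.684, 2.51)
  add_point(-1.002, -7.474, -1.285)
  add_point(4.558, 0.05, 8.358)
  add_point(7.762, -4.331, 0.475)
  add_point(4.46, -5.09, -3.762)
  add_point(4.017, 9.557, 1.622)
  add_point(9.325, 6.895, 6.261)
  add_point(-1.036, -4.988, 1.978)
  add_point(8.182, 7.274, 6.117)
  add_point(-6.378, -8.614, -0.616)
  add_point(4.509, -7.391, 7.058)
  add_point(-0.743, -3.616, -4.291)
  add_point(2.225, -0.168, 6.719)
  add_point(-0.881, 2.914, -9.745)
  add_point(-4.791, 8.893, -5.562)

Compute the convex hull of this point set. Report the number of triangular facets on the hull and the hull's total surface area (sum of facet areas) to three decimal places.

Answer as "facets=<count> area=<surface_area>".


14 of the 18 inputs are extreme points: [0, 1, 2, 4, 5, 6, 7, 8, 9, 11, 12, 15, 16, 17].

Facet areas (half cross-product norm):
  f1: (p17, p16, p12) → 64.8166
  f2: (p7, p16, p12) → 66.7603
  f3: (p5, p2, p9) → 30.0962
  f4: (p4, p2, p12) → 32.3571
  f5: (p4, p7, p12) → 5.8799
  f6: (p4, p7, p2) → 41.9762
  f7: (p6, p2, p9) → 62.7527
  f8: (p6, p7, p2) → 21.9465
  f9: (p6, p16, p9) → 96.7434
  f10: (p6, p7, p16) → 24.5774
  f11: (p1, p5, p2) → 11.3904
  f12: (p1, p5, p15) → 3.6068
  f13: (p1, p2, p12) → 52.3864
  f14: (p11, p5, p9) → 5.0569
  f15: (p0, p5, p15) → 7.4418
  f16: (p0, p17, p12) → 30.1515
  f17: (p0, p1, p12) → 74.4098
  f18: (p0, p1, p15) → 9.9316
  f19: (p8, p11, p5) → 26.8166
  f20: (p8, p0, p5) → 59.9685
  f21: (p8, p0, p17) → 36.3515
  f22: (p8, p11, p9) → 2.4262
  f23: (p8, p16, p9) → 43.2375
  f24: (p8, p17, p16) → 47.1275
Σ area = 858.209

Check V−E+F: 14 − 36 + 24 = 2.

facets=24 area=858.209


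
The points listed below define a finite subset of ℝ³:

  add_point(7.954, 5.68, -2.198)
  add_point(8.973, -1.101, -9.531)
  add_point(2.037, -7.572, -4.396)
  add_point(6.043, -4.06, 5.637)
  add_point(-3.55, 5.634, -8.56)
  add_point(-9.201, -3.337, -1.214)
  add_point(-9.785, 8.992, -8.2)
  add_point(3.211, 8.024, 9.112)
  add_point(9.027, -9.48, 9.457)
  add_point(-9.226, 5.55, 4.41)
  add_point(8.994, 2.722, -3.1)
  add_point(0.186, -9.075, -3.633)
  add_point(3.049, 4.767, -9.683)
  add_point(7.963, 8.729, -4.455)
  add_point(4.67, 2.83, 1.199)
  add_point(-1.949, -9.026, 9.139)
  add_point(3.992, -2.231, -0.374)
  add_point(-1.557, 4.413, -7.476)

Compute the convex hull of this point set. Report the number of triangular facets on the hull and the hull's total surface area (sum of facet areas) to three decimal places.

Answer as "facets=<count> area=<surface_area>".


facets=18 area=1367.204

11 of the 18 inputs are extreme points: [1, 5, 6, 7, 8, 9, 10, 11, 12, 13, 15].

Facet areas (half cross-product norm):
  f1: (p9, p7, p6) → 83.6304
  f2: (p13, p7, p8) → 132.6508
  f3: (p13, p10, p8) → 30.7755
  f4: (p13, p7, p6) → 129.4755
  f5: (p13, p12, p6) → 52.2584
  f6: (p1, p13, p12) → 34.0142
  f7: (p1, p13, p10) → 22.2461
  f8: (p1, p11, p8) → 104.6794
  f9: (p1, p10, p8) → 63.2385
  f10: (p1, p12, p6) → 26.1283
  f11: (p1, p11, p6) → 133.6772
  f12: (p15, p11, p8) → 70.4925
  f13: (p15, p7, p8) → 94.7853
  f14: (p15, p9, p7) → 108.1173
  f15: (p5, p11, p6) → 74.1697
  f16: (p5, p15, p11) → 68.2908
  f17: (p5, p9, p6) → 65.7795
  f18: (p5, p15, p9) → 72.7950
Σ area = 1367.204

Check V−E+F: 11 − 27 + 18 = 2.


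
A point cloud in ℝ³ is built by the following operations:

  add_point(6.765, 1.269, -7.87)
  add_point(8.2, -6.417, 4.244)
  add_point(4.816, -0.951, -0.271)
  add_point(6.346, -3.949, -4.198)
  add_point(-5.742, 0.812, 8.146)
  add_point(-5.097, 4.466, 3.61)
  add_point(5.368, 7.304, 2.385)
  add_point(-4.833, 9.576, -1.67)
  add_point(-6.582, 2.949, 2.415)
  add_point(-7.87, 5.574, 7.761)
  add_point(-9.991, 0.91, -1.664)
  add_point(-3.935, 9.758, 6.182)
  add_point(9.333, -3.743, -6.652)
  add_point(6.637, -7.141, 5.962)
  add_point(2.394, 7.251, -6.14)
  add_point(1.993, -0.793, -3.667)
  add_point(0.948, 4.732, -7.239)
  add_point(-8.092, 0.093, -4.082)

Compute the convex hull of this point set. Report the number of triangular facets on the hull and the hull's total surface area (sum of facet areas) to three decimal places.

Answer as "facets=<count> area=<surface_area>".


facets=24 area=879.078

Points on the hull: [0, 1, 3, 4, 6, 7, 9, 10, 11, 12, 13, 14, 16, 17] (14 of 18).

Triangle areas on the boundary:
  f1: (p3, p13, p12) → 16.5065
  f2: (p4, p13, p10) → 77.8925
  f3: (p4, p13, p11) → 65.7728
  f4: (p17, p3, p12) → 19.7244
  f5: (p17, p13, p10) → 30.2245
  f6: (p17, p3, p13) → 79.4698
  f7: (p7, p17, p10) → 15.9831
  f8: (p6, p13, p11) → 75.3835
  f9: (p6, p7, p11) → 39.3890
  f10: (p6, p7, p14) → 38.8824
  f11: (p9, p4, p10) → 27.1568
  f12: (p9, p4, p11) → 14.3419
  f13: (p9, p7, p10) → 47.6249
  f14: (p9, p7, p11) → 23.1938
  f15: (p16, p7, p14) → 13.6788
  f16: (p16, p7, p17) → 43.8944
  f17: (p1, p13, p12) → 7.9004
  f18: (p1, p6, p12) → 75.0181
  f19: (p1, p6, p13) → 16.6320
  f20: (p0, p17, p12) → 42.0889
  f21: (p0, p16, p17) → 30.6193
  f22: (p0, p16, p14) → 10.5453
  f23: (p0, p6, p12) → 32.8239
  f24: (p0, p6, p14) → 34.3312
Σ area = 879.078

Check V−E+F: 14 − 36 + 24 = 2.


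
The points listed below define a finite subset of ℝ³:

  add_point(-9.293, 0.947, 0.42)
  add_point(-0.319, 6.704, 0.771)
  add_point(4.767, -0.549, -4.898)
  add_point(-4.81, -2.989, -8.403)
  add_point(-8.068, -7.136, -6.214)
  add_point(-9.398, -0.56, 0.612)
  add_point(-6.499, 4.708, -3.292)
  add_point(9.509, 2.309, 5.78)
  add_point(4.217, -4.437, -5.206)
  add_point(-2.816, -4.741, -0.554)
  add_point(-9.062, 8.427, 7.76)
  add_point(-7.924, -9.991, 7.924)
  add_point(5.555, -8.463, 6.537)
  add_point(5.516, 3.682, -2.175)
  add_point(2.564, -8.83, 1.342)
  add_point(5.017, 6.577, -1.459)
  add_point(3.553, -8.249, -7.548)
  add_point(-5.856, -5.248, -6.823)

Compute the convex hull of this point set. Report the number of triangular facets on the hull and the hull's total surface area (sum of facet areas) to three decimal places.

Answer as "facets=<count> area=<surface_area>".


facets=24 area=1116.975

14 of the 18 inputs are extreme points: [0, 2, 3, 4, 5, 6, 7, 10, 11, 12, 13, 14, 15, 16].

Per-facet area ½‖(b−a)×(c−a)‖:
  f1: (p10, p11, p5) → 67.1886
  f2: (p12, p16, p7) → 81.7709
  f3: (p12, p10, p7) → 112.9105
  f4: (p12, p10, p11) → 125.6501
  f5: (p15, p10, p7) → 80.6316
  f6: (p14, p16, p11) → 43.5561
  f7: (p14, p12, p11) → 37.3262
  f8: (p14, p12, p16) → 16.1864
  f9: (p6, p15, p10) → 70.4909
  f10: (p2, p16, p7) → 40.8173
  f11: (p0, p10, p5) → 6.2659
  f12: (p0, p6, p10) → 31.3197
  f13: (p4, p11, p5) → 57.1113
  f14: (p4, p16, p11) → 84.4527
  f15: (p4, p0, p5) → 5.9343
  f16: (p4, p0, p6) → 31.4445
  f17: (p13, p15, p7) → 13.6153
  f18: (p13, p2, p7) → 20.8798
  f19: (p13, p2, p15) → 3.3714
  f20: (p3, p4, p16) → 28.2557
  f21: (p3, p4, p6) → 25.7117
  f22: (p3, p2, p16) → 38.3318
  f23: (p3, p6, p15) → 55.4199
  f24: (p3, p2, p15) → 38.3323
Σ area = 1116.975

Euler characteristic 14−36+24 = 2 ✓


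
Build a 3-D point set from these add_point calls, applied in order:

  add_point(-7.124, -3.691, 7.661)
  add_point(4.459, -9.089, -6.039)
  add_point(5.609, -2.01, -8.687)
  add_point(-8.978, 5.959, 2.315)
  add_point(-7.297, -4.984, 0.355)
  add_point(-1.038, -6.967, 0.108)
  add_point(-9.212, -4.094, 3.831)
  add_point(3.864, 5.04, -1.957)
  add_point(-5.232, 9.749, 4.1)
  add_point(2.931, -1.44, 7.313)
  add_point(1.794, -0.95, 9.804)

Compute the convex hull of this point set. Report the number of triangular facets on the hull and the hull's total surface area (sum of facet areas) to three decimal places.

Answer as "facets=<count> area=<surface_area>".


11 of the 11 inputs are extreme points: [0, 1, 2, 3, 4, 5, 6, 7, 8, 9, 10].

Area of each hull facet:
  f1: (p3, p8, p2) → 55.9592
  f2: (p7, p8, p2) → 38.1189
  f3: (p7, p10, p8) → 73.2241
  f4: (p0, p10, p8) → 63.0857
  f5: (p0, p3, p6) → 22.2658
  f6: (p0, p3, p8) → 29.7860
  f7: (p9, p1, p2) → 58.4925
  f8: (p9, p1, p10) → 9.3420
  f9: (p9, p7, p2) → 55.4323
  f10: (p9, p7, p10) → 11.7957
  f11: (p4, p3, p6) → 20.6171
  f12: (p4, p3, p2) → 90.0874
  f13: (p4, p1, p2) → 53.5023
  f14: (p5, p1, p10) → 41.2204
  f15: (p5, p0, p10) → 46.7918
  f16: (p5, p0, p6) → 20.6393
  f17: (p5, p4, p6) → 11.1876
  f18: (p5, p4, p1) → 19.4896
Σ area = 721.038

Euler characteristic 11−27+18 = 2 ✓

facets=18 area=721.038


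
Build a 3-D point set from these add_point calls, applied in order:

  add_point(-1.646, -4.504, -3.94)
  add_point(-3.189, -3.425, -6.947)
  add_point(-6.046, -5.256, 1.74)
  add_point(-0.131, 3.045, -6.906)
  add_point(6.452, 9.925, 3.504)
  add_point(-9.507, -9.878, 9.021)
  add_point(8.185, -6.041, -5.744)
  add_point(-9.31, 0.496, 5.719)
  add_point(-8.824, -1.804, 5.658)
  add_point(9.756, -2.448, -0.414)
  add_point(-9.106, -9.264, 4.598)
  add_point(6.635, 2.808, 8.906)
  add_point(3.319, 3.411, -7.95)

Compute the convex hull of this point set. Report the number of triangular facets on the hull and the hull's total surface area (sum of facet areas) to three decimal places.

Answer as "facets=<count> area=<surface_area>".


facets=16 area=957.420

10 of the 13 inputs are extreme points: [1, 3, 4, 5, 6, 7, 9, 10, 11, 12].

Per-facet area ½‖(b−a)×(c−a)‖:
  f1: (p12, p4, p9) → 70.0866
  f2: (p11, p9, p5) → 114.1621
  f3: (p11, p4, p9) → 49.4185
  f4: (p11, p7, p5) → 89.0307
  f5: (p11, p7, p4) → 73.3658
  f6: (p6, p9, p5) → 75.0303
  f7: (p6, p12, p9) → 35.1775
  f8: (p3, p12, p4) → 24.5276
  f9: (p3, p7, p4) → 108.3161
  f10: (p10, p6, p5) → 36.6783
  f11: (p10, p7, p5) → 22.0223
  f12: (p1, p6, p12) → 48.4361
  f13: (p1, p3, p12) → 11.2526
  f14: (p1, p10, p6) → 81.2505
  f15: (p1, p3, p7) → 52.1318
  f16: (p1, p10, p7) → 66.5336
Σ area = 957.420

Euler characteristic 10−24+16 = 2 ✓


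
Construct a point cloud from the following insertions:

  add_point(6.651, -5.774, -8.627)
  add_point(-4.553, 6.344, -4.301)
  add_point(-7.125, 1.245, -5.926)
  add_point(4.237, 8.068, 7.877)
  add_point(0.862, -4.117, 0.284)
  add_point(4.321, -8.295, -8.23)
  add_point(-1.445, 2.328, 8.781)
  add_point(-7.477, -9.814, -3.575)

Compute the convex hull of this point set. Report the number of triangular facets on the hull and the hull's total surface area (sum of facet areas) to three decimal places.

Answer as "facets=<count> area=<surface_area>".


facets=12 area=696.669

8 of the 8 inputs are extreme points: [0, 1, 2, 3, 4, 5, 6, 7].

Facet areas (half cross-product norm):
  f1: (p1, p3, p0) → 128.3600
  f2: (p1, p6, p3) → 56.3705
  f3: (p4, p6, p7) → 53.3607
  f4: (p4, p3, p0) → 71.5756
  f5: (p4, p6, p3) → 43.5926
  f6: (p2, p1, p0) → 46.5358
  f7: (p2, p6, p7) → 88.7826
  f8: (p2, p1, p6) → 41.4300
  f9: (p5, p4, p7) → 52.7688
  f10: (p5, p4, p0) → 17.4368
  f11: (p5, p2, p7) → 70.4638
  f12: (p5, p2, p0) → 25.9918
Σ area = 696.669

Check V−E+F: 8 − 18 + 12 = 2.


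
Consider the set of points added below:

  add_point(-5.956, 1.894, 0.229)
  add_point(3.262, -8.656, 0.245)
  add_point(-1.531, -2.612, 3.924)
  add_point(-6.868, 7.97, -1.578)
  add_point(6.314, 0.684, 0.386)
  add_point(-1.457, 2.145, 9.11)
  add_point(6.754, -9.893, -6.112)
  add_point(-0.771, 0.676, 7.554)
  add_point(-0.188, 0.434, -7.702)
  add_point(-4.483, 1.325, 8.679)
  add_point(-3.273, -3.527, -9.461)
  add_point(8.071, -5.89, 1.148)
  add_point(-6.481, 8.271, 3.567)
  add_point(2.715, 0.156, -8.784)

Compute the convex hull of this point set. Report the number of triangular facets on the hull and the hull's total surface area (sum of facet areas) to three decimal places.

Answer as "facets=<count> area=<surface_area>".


facets=18 area=722.025

Points on the hull: [0, 1, 3, 4, 5, 6, 9, 10, 11, 12, 13] (11 of 14).

Per-facet area ½‖(b−a)×(c−a)‖:
  f1: (p13, p10, p3) → 49.1255
  f2: (p6, p13, p10) → 39.0044
  f3: (p4, p5, p11) → 39.4456
  f4: (p4, p6, p11) → 27.2153
  f5: (p4, p6, p13) → 52.3742
  f6: (p4, p13, p3) → 68.2962
  f7: (p0, p10, p3) → 35.4689
  f8: (p0, p9, p10) → 31.7824
  f9: (p1, p5, p11) → 40.7472
  f10: (p1, p9, p5) → 23.3230
  f11: (p1, p6, p11) → 20.3227
  f12: (p1, p9, p10) → 96.5182
  f13: (p1, p6, p10) → 44.0947
  f14: (p12, p4, p3) → 38.7079
  f15: (p12, p4, p5) → 56.9231
  f16: (p12, p9, p5) → 13.9495
  f17: (p12, p0, p3) → 16.0810
  f18: (p12, p0, p9) → 28.6451
Σ area = 722.025

Euler: V−E+F = 11−27+18 = 2.


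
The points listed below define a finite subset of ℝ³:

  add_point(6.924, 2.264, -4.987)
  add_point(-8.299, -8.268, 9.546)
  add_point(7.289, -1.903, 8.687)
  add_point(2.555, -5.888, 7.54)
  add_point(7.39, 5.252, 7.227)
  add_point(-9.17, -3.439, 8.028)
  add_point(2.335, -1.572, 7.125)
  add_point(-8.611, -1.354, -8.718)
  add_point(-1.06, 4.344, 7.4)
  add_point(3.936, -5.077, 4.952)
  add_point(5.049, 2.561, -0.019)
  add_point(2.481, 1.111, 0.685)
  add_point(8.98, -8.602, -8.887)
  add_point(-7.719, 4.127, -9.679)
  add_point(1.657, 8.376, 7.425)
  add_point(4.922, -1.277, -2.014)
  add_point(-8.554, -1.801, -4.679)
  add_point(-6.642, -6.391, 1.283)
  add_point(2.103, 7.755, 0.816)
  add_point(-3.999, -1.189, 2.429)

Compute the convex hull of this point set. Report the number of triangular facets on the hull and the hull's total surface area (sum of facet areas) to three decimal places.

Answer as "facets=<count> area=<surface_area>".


12 of the 20 inputs are extreme points: [0, 1, 2, 3, 4, 5, 7, 12, 13, 14, 17, 18].

Facet areas (half cross-product norm):
  f1: (p13, p14, p5) → 143.6097
  f2: (p7, p13, p5) → 45.4683
  f3: (p7, p13, p12) → 52.2675
  f4: (p0, p13, p12) → 89.3884
  f5: (p1, p7, p5) → 39.6740
  f6: (p1, p14, p5) → 33.2751
  f7: (p1, p2, p14) → 98.8021
  f8: (p18, p13, p14) → 36.0825
  f9: (p18, p0, p13) → 67.1106
  f10: (p4, p2, p14) → 21.2958
  f11: (p4, p18, p14) → 21.5339
  f12: (p4, p18, p0) → 40.4774
  f13: (p4, p2, p12) → 68.0626
  f14: (p4, p0, p12) → 62.2642
  f15: (p3, p2, p12) → 56.1557
  f16: (p3, p1, p12) → 88.5252
  f17: (p3, p1, p2) → 20.1230
  f18: (p17, p7, p12) → 102.4352
  f19: (p17, p1, p12) → 61.4003
  f20: (p17, p1, p7) → 20.8905
Σ area = 1168.842

Euler: V−E+F = 12−30+20 = 2.

facets=20 area=1168.842


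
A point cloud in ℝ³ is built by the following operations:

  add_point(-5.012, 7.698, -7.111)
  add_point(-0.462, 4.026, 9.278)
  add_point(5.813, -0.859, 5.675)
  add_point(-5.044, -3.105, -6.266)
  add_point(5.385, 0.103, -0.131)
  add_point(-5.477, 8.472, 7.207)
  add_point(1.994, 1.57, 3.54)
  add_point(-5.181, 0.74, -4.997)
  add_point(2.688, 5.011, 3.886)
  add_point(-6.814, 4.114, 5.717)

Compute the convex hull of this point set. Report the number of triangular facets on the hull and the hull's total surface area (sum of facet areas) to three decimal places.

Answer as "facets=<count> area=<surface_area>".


facets=12 area=506.032

Points on the hull: [0, 1, 2, 3, 4, 5, 8, 9] (8 of 10).

Triangle areas on the boundary:
  f1: (p3, p2, p9) → 91.0618
  f2: (p0, p3, p9) → 68.4657
  f3: (p5, p0, p9) → 32.2248
  f4: (p4, p3, p2) → 31.9648
  f5: (p4, p0, p3) → 66.1637
  f6: (p1, p2, p9) → 28.6727
  f7: (p1, p5, p9) → 16.1235
  f8: (p8, p5, p0) → 62.3260
  f9: (p8, p4, p0) → 46.9011
  f10: (p8, p4, p2) → 18.3673
  f11: (p8, p1, p2) → 21.5879
  f12: (p8, p1, p5) → 22.1728
Σ area = 506.032

Check V−E+F: 8 − 18 + 12 = 2.


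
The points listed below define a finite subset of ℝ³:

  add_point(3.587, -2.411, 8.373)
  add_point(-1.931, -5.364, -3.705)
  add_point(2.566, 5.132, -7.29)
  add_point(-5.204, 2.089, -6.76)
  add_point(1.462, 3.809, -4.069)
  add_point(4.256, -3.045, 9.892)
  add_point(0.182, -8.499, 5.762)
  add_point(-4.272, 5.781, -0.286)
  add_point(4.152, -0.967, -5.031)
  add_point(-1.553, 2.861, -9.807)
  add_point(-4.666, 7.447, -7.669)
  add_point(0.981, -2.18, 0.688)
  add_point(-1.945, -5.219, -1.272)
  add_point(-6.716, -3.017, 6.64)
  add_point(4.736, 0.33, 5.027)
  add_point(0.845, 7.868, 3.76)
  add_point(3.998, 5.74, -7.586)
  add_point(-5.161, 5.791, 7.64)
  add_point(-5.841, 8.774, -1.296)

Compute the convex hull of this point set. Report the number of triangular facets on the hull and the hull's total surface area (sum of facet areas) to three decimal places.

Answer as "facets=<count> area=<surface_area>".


Extreme-point indices: [1, 3, 5, 6, 8, 9, 10, 13, 14, 15, 16, 17, 18] — 13 of 19 on the boundary.

Per-facet area ½‖(b−a)×(c−a)‖:
  f1: (p17, p18, p13) → 41.7165
  f2: (p3, p18, p13) → 59.1179
  f3: (p5, p6, p13) → 35.1481
  f4: (p5, p17, p13) → 50.5100
  f5: (p10, p3, p18) → 18.0591
  f6: (p10, p3, p9) → 12.3848
  f7: (p10, p16, p18) → 28.5937
  f8: (p10, p16, p9) → 19.7084
  f9: (p15, p17, p18) → 29.9707
  f10: (p15, p16, p18) → 47.4324
  f11: (p15, p16, p14) → 50.8446
  f12: (p15, p5, p14) → 20.6871
  f13: (p15, p5, p17) → 46.5235
  f14: (p8, p16, p14) → 35.4462
  f15: (p8, p16, p9) → 22.9458
  f16: (p8, p5, p14) → 20.5009
  f17: (p8, p5, p6) → 54.3616
  f18: (p1, p8, p6) → 38.2597
  f19: (p1, p6, p13) → 43.5827
  f20: (p1, p8, p9) → 31.3613
  f21: (p1, p3, p13) → 50.5832
  f22: (p1, p3, p9) → 20.8855
Σ area = 778.624

Euler characteristic 13−33+22 = 2 ✓

facets=22 area=778.624
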